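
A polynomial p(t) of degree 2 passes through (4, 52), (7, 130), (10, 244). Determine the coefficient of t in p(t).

Write p(t) = at^2 + bt + c. Substituting each data point gives a linear system:
  16a + 4b + c = 52
  49a + 7b + c = 130
  100a + 10b + c = 244
Solving the system yields a = 2, b = 4, c = 4.
So p(t) = 2t^2 + 4t + 4.
The coefficient of t is 4.

4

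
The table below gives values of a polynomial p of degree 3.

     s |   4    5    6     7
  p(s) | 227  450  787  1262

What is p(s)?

Write p(s) = as^3 + bs^2 + cs + d. Substituting each data point gives a linear system:
  64a + 16b + 4c + d = 227
  125a + 25b + 5c + d = 450
  216a + 36b + 6c + d = 787
  343a + 49b + 7c + d = 1262
Solving the system yields a = 4, b = -3, c = 6, d = -5.
So p(s) = 4s^3 - 3s^2 + 6s - 5.
Check: p(5) = 450. ✓

p(s) = 4s^3 - 3s^2 + 6s - 5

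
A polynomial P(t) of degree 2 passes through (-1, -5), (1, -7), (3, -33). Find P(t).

Using the Lagrange interpolation formula with nodes -1, 1, 3:
  L_0(t) = (t - 1)(t - 3) / 8
  L_1(t) = (t + 1)(t - 3) / -4
  L_2(t) = (t + 1)(t - 1) / 8
Then P(t) = -5·L_0(t) - 7·L_1(t) - 33·L_2(t).
Expanding and collecting terms gives P(t) = -3t^2 - t - 3.
Check: P(1) = -7. ✓

P(t) = -3t^2 - t - 3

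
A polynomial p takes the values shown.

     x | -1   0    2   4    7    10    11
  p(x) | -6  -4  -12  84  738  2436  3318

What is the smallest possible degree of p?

Divided differences on the nodes -1, 0, 2, 4, 7, 10, 11:
  order 0: -6  -4  -12  84  738  2436  3318
  order 1: 2  -4  48  218  566  882
  order 2: -2  13  34  58  79
  order 3: 3  3  3  3
  order 4: 0  0  0
  order 5: 0  0
  order 6: 0
The order-3 divided differences are all 3 (nonzero) and every higher order vanishes, so the data lies on a polynomial of degree exactly 3.

3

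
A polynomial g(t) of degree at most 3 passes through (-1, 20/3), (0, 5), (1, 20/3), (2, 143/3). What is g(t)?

g(t) = 6t^3 + (5/3)t^2 - 6t + 5

Using the Lagrange interpolation formula with nodes -1, 0, 1, 2:
  L_0(t) = t(t - 1)(t - 2) / -6
  L_1(t) = (t + 1)(t - 1)(t - 2) / 2
  L_2(t) = (t + 1)t(t - 2) / -2
  L_3(t) = (t + 1)t(t - 1) / 6
Then g(t) = 20/3·L_0(t) + 5·L_1(t) + 20/3·L_2(t) + 143/3·L_3(t).
Expanding and collecting terms gives g(t) = 6t^3 + (5/3)t^2 - 6t + 5.
Check: g(0) = 5. ✓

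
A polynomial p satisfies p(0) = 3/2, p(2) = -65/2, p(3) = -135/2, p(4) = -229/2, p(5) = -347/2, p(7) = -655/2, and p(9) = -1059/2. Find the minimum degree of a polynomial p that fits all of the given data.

Divided differences on the nodes 0, 2, 3, 4, 5, 7, 9:
  order 0: 3/2  -65/2  -135/2  -229/2  -347/2  -655/2  -1059/2
  order 1: -17  -35  -47  -59  -77  -101
  order 2: -6  -6  -6  -6  -6
  order 3: 0  0  0  0
  order 4: 0  0  0
  order 5: 0  0
  order 6: 0
The order-2 divided differences are all -6 (nonzero) and every higher order vanishes, so the data lies on a polynomial of degree exactly 2.

2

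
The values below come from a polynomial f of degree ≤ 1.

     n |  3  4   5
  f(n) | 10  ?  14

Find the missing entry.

On equispaced nodes a degree-1 polynomial has vanishing second forward difference, so
  f(3) - 2·f(4) + f(5) = 0.
Substituting the known values and solving for f(4):
  -2·f(4) = -24
  f(4) = 12.

12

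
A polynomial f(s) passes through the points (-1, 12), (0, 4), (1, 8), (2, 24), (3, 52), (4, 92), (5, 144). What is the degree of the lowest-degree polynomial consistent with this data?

2

Forward differences of the values at s = -1, 0, 1, 2, 3, 4, 5:
  f  : 12  4  8  24  52  92  144
  Δ  : -8  4  16  28  40  52
  Δ^2: 12  12  12  12  12
  Δ^3: 0  0  0  0
  Δ^4: 0  0  0
  Δ^5: 0  0
  Δ^6: 0
The second differences are constant (12) and nonzero, while all higher differences vanish, so the minimal degree is 2.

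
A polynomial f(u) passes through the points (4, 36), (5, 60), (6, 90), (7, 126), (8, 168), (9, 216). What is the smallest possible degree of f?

2

Forward differences of the values at u = 4, 5, 6, 7, 8, 9:
  f  : 36  60  90  126  168  216
  Δ  : 24  30  36  42  48
  Δ^2: 6  6  6  6
  Δ^3: 0  0  0
  Δ^4: 0  0
  Δ^5: 0
The second differences are constant (6) and nonzero, while all higher differences vanish, so the minimal degree is 2.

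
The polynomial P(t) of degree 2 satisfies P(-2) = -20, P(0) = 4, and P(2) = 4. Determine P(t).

Using the Lagrange interpolation formula with nodes -2, 0, 2:
  L_0(t) = t(t - 2) / 8
  L_1(t) = (t + 2)(t - 2) / -4
  L_2(t) = (t + 2)t / 8
Then P(t) = -20·L_0(t) + 4·L_1(t) + 4·L_2(t).
Expanding and collecting terms gives P(t) = -3t^2 + 6t + 4.
Check: P(0) = 4. ✓

P(t) = -3t^2 + 6t + 4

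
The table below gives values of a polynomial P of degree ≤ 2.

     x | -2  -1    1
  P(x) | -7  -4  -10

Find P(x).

Using the Lagrange interpolation formula with nodes -2, -1, 1:
  L_0(x) = (x + 1)(x - 1) / 3
  L_1(x) = (x + 2)(x - 1) / -2
  L_2(x) = (x + 2)(x + 1) / 6
Then P(x) = -7·L_0(x) - 4·L_1(x) - 10·L_2(x).
Expanding and collecting terms gives P(x) = -2x^2 - 3x - 5.
Check: P(1) = -10. ✓

P(x) = -2x^2 - 3x - 5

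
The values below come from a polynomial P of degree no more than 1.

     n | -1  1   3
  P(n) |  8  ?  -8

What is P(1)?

The 2 known points determine the degree-1 polynomial uniquely.
Write P(n) = an + b. Substituting each data point gives a linear system:
  -a + b = 8
  3a + b = -8
Solving the system yields a = -4, b = 4.
So P(n) = -4n + 4.
Then P(1) = 0.

0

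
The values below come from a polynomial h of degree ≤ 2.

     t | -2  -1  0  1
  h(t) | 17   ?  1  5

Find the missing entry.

On equispaced nodes a degree-2 polynomial has vanishing third forward difference, so
  - h(-2) + 3·h(-1) - 3·h(0) + h(1) = 0.
Substituting the known values and solving for h(-1):
  3·h(-1) = 15
  h(-1) = 5.

5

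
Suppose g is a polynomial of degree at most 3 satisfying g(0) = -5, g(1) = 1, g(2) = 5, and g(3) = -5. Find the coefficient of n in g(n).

3

Write g(n) = an^3 + bn^2 + cn + d. Substituting each data point gives a linear system:
  d = -5
  a + b + c + d = 1
  8a + 4b + 2c + d = 5
  27a + 9b + 3c + d = -5
Solving the system yields a = -2, b = 5, c = 3, d = -5.
So g(n) = -2n³ + 5n² + 3n - 5.
The coefficient of n is 3.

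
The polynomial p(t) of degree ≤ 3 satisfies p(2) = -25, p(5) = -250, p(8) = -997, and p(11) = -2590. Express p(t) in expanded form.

p(t) = -2t^3 + t^2 - 4t - 5

Write p(t) = at^3 + bt^2 + ct + d. Substituting each data point gives a linear system:
  8a + 4b + 2c + d = -25
  125a + 25b + 5c + d = -250
  512a + 64b + 8c + d = -997
  1331a + 121b + 11c + d = -2590
Solving the system yields a = -2, b = 1, c = -4, d = -5.
So p(t) = -2t^3 + t^2 - 4t - 5.
Check: p(8) = -997. ✓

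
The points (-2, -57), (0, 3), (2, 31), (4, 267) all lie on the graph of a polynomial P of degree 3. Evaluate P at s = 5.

Using the Lagrange interpolation formula with nodes -2, 0, 2, 4:
  L_0(s) = s(s - 2)(s - 4) / -48
  L_1(s) = (s + 2)(s - 2)(s - 4) / 16
  L_2(s) = (s + 2)s(s - 4) / -16
  L_3(s) = (s + 2)s(s - 2) / 48
Then P(s) = -57·L_0(s) + 3·L_1(s) + 31·L_2(s) + 267·L_3(s).
Expanding and collecting terms gives P(s) = 5s^3 - 4s^2 + 2s + 3.
Evaluating at s = 5: P(5) = 538.

538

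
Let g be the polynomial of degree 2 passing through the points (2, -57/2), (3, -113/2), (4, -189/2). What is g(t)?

g(t) = -5t^2 - 3t - 5/2

Using the Lagrange interpolation formula with nodes 2, 3, 4:
  L_0(t) = (t - 3)(t - 4) / 2
  L_1(t) = (t - 2)(t - 4) / -1
  L_2(t) = (t - 2)(t - 3) / 2
Then g(t) = -57/2·L_0(t) - 113/2·L_1(t) - 189/2·L_2(t).
Expanding and collecting terms gives g(t) = -5t² - 3t - 5/2.
Check: g(4) = -189/2. ✓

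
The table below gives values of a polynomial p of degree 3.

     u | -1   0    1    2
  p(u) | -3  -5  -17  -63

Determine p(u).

Write p(u) = au^3 + bu^2 + cu + d. Substituting each data point gives a linear system:
  -a + b - c + d = -3
  d = -5
  a + b + c + d = -17
  8a + 4b + 2c + d = -63
Solving the system yields a = -4, b = -5, c = -3, d = -5.
So p(u) = -4u^3 - 5u^2 - 3u - 5.
Check: p(1) = -17. ✓

p(u) = -4u^3 - 5u^2 - 3u - 5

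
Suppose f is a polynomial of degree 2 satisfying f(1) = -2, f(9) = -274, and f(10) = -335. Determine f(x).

f(x) = -3x^2 - 4x + 5

Using the Lagrange interpolation formula with nodes 1, 9, 10:
  L_0(x) = (x - 9)(x - 10) / 72
  L_1(x) = (x - 1)(x - 10) / -8
  L_2(x) = (x - 1)(x - 9) / 9
Then f(x) = -2·L_0(x) - 274·L_1(x) - 335·L_2(x).
Expanding and collecting terms gives f(x) = -3x^2 - 4x + 5.
Check: f(10) = -335. ✓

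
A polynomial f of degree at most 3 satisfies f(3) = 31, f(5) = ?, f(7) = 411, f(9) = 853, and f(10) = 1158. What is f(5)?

The 4 known points determine the degree-3 polynomial uniquely.
Write f(s) = as^3 + bs^2 + cs + d. Substituting each data point gives a linear system:
  27a + 9b + 3c + d = 31
  343a + 49b + 7c + d = 411
  729a + 81b + 9c + d = 853
  1000a + 100b + 10c + d = 1158
Solving the system yields a = 1, b = 2, c = -4, d = -2.
So f(s) = s^3 + 2s^2 - 4s - 2.
Then f(5) = 153.

153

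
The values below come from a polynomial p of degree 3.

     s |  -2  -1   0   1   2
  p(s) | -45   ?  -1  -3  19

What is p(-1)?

-5

The 4 known points determine the degree-3 polynomial uniquely.
Write p(s) = as^3 + bs^2 + cs + d. Substituting each data point gives a linear system:
  -8a + 4b - 2c + d = -45
  d = -1
  a + b + c + d = -3
  8a + 4b + 2c + d = 19
Solving the system yields a = 5, b = -3, c = -4, d = -1.
So p(s) = 5s^3 - 3s^2 - 4s - 1.
Then p(-1) = -5.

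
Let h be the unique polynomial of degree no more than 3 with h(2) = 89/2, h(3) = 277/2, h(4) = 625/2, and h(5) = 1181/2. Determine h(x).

h(x) = 4x^3 + 4x^2 - 2x + 1/2

Write h(x) = ax^3 + bx^2 + cx + d. Substituting each data point gives a linear system:
  8a + 4b + 2c + d = 89/2
  27a + 9b + 3c + d = 277/2
  64a + 16b + 4c + d = 625/2
  125a + 25b + 5c + d = 1181/2
Solving the system yields a = 4, b = 4, c = -2, d = 1/2.
So h(x) = 4x^3 + 4x^2 - 2x + 1/2.
Check: h(2) = 89/2. ✓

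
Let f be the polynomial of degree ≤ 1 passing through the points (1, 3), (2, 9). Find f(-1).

Write f(u) = au + b. Substituting each data point gives a linear system:
  a + b = 3
  2a + b = 9
Solving the system yields a = 6, b = -3.
So f(u) = 6u - 3.
Then f(-1) = -9.

-9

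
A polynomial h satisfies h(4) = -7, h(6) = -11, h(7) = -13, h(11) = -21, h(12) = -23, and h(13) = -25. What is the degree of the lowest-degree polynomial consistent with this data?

1

Divided differences on the nodes 4, 6, 7, 11, 12, 13:
  order 0: -7  -11  -13  -21  -23  -25
  order 1: -2  -2  -2  -2  -2
  order 2: 0  0  0  0
  order 3: 0  0  0
  order 4: 0  0
  order 5: 0
The order-1 divided differences are all -2 (nonzero) and every higher order vanishes, so the data lies on a polynomial of degree exactly 1.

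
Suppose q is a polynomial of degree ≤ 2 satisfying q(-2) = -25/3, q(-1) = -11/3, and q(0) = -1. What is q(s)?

Using the Lagrange interpolation formula with nodes -2, -1, 0:
  L_0(s) = (s + 1)s / 2
  L_1(s) = (s + 2)s / -1
  L_2(s) = (s + 2)(s + 1) / 2
Then q(s) = -25/3·L_0(s) - 11/3·L_1(s) - 1·L_2(s).
Expanding and collecting terms gives q(s) = -s² + (5/3)s - 1.
Check: q(-2) = -25/3. ✓

q(s) = -s^2 + (5/3)s - 1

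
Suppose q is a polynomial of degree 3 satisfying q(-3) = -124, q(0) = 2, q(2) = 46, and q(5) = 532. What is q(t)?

q(t) = 4t^3 + 6t + 2

Using the Lagrange interpolation formula with nodes -3, 0, 2, 5:
  L_0(t) = t(t - 2)(t - 5) / -120
  L_1(t) = (t + 3)(t - 2)(t - 5) / 30
  L_2(t) = (t + 3)t(t - 5) / -30
  L_3(t) = (t + 3)t(t - 2) / 120
Then q(t) = -124·L_0(t) + 2·L_1(t) + 46·L_2(t) + 532·L_3(t).
Expanding and collecting terms gives q(t) = 4t^3 + 6t + 2.
Check: q(-3) = -124. ✓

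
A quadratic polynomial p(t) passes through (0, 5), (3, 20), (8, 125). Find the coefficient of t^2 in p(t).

2

Write p(t) = at^2 + bt + c. Substituting each data point gives a linear system:
  c = 5
  9a + 3b + c = 20
  64a + 8b + c = 125
Solving the system yields a = 2, b = -1, c = 5.
So p(t) = 2t² - t + 5.
The leading coefficient is 2.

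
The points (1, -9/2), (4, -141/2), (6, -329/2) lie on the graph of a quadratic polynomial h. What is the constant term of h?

-5/2

Write h(n) = an^2 + bn + c. Substituting each data point gives a linear system:
  a + b + c = -9/2
  16a + 4b + c = -141/2
  36a + 6b + c = -329/2
Solving the system yields a = -5, b = 3, c = -5/2.
So h(n) = -5n² + 3n - 5/2.
The constant term is -5/2.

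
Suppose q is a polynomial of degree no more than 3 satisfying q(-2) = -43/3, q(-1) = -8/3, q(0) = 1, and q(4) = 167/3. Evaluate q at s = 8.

Using the Lagrange interpolation formula with nodes -2, -1, 0, 4:
  L_0(s) = (s + 1)s(s - 4) / -12
  L_1(s) = (s + 2)s(s - 4) / 5
  L_2(s) = (s + 2)(s + 1)(s - 4) / -8
  L_3(s) = (s + 2)(s + 1)s / 120
Then q(s) = -43/3·L_0(s) - 8/3·L_1(s) + 1·L_2(s) + 167/3·L_3(s).
Expanding and collecting terms gives q(s) = s^3 - s^2 + (5/3)s + 1.
Evaluating at s = 8: q(8) = 1387/3.

1387/3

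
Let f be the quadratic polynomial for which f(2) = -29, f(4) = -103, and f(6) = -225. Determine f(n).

f(n) = -6n^2 - n - 3

Write f(n) = an^2 + bn + c. Substituting each data point gives a linear system:
  4a + 2b + c = -29
  16a + 4b + c = -103
  36a + 6b + c = -225
Solving the system yields a = -6, b = -1, c = -3.
So f(n) = -6n^2 - n - 3.
Check: f(4) = -103. ✓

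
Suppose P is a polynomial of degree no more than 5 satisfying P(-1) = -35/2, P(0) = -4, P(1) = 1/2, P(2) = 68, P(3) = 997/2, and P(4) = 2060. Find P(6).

15428

Using the Lagrange interpolation formula with nodes -1, 0, 1, 2, 3, 4:
  L_0(n) = n(n - 1)(n - 2)(n - 3)(n - 4) / -120
  L_1(n) = (n + 1)(n - 1)(n - 2)(n - 3)(n - 4) / 24
  L_2(n) = (n + 1)n(n - 2)(n - 3)(n - 4) / -12
  L_3(n) = (n + 1)n(n - 1)(n - 3)(n - 4) / 12
  L_4(n) = (n + 1)n(n - 1)(n - 2)(n - 4) / -24
  L_5(n) = (n + 1)n(n - 1)(n - 2)(n - 3) / 120
Then P(n) = -35/2·L_0(n) - 4·L_1(n) + 1/2·L_2(n) + 68·L_3(n) + 997/2·L_4(n) + 2060·L_5(n).
Expanding and collecting terms gives P(n) = 2n^5 - (1/2)n^4 + 3n^3 - 4n^2 + 4n - 4.
Evaluating at n = 6: P(6) = 15428.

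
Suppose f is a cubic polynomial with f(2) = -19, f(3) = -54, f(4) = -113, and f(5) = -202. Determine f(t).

f(t) = -t^3 - 3t^2 - t + 3

Write f(t) = at^3 + bt^2 + ct + d. Substituting each data point gives a linear system:
  8a + 4b + 2c + d = -19
  27a + 9b + 3c + d = -54
  64a + 16b + 4c + d = -113
  125a + 25b + 5c + d = -202
Solving the system yields a = -1, b = -3, c = -1, d = 3.
So f(t) = -t³ - 3t² - t + 3.
Check: f(4) = -113. ✓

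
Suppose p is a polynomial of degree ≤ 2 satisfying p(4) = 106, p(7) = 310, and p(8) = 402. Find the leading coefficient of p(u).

Write p(u) = au^2 + bu + c. Substituting each data point gives a linear system:
  16a + 4b + c = 106
  49a + 7b + c = 310
  64a + 8b + c = 402
Solving the system yields a = 6, b = 2, c = 2.
So p(u) = 6u^2 + 2u + 2.
The leading coefficient is 6.

6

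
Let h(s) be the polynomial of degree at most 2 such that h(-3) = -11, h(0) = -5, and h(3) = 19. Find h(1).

1

Forward differences of the values at s = -3, 0, 3:
  h  : -11  -5  19
  Δ  : 6  24
  Δ^2: 18
The second differences are constant, confirming degree 2.
Interpolating (Newton forward form) and evaluating at s = 1 gives h(1) = 1.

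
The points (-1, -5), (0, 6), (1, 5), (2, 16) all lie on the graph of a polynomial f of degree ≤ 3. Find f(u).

Write f(u) = au^3 + bu^2 + cu + d. Substituting each data point gives a linear system:
  -a + b - c + d = -5
  d = 6
  a + b + c + d = 5
  8a + 4b + 2c + d = 16
Solving the system yields a = 4, b = -6, c = 1, d = 6.
So f(u) = 4u³ - 6u² + u + 6.
Check: f(0) = 6. ✓

f(u) = 4u^3 - 6u^2 + u + 6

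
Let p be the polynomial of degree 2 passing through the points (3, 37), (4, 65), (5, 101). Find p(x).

p(x) = 4x^2 + 1

Using the Lagrange interpolation formula with nodes 3, 4, 5:
  L_0(x) = (x - 4)(x - 5) / 2
  L_1(x) = (x - 3)(x - 5) / -1
  L_2(x) = (x - 3)(x - 4) / 2
Then p(x) = 37·L_0(x) + 65·L_1(x) + 101·L_2(x).
Expanding and collecting terms gives p(x) = 4x² + 1.
Check: p(3) = 37. ✓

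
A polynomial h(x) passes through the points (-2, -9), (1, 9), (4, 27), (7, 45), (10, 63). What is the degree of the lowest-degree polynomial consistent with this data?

Forward differences of the values at x = -2, 1, 4, 7, 10:
  h  : -9  9  27  45  63
  Δ  : 18  18  18  18
  Δ^2: 0  0  0
  Δ^3: 0  0
  Δ^4: 0
The first differences are constant (18) and nonzero, while all higher differences vanish, so the minimal degree is 1.

1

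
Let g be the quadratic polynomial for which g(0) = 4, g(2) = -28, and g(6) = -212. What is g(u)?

Write g(u) = au^2 + bu + c. Substituting each data point gives a linear system:
  c = 4
  4a + 2b + c = -28
  36a + 6b + c = -212
Solving the system yields a = -5, b = -6, c = 4.
So g(u) = -5u^2 - 6u + 4.
Check: g(2) = -28. ✓

g(u) = -5u^2 - 6u + 4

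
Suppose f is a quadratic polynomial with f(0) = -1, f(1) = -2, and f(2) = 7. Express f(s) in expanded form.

f(s) = 5s^2 - 6s - 1

Using the Lagrange interpolation formula with nodes 0, 1, 2:
  L_0(s) = (s - 1)(s - 2) / 2
  L_1(s) = s(s - 2) / -1
  L_2(s) = s(s - 1) / 2
Then f(s) = -1·L_0(s) - 2·L_1(s) + 7·L_2(s).
Expanding and collecting terms gives f(s) = 5s^2 - 6s - 1.
Check: f(0) = -1. ✓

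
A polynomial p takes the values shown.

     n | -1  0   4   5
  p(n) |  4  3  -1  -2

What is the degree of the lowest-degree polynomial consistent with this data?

1

Divided differences on the nodes -1, 0, 4, 5:
  order 0: 4  3  -1  -2
  order 1: -1  -1  -1
  order 2: 0  0
  order 3: 0
The order-1 divided differences are all -1 (nonzero) and every higher order vanishes, so the data lies on a polynomial of degree exactly 1.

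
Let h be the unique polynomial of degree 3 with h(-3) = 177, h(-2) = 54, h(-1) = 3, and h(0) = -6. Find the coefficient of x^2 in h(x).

6

Write h(x) = ax^3 + bx^2 + cx + d. Substituting each data point gives a linear system:
  -27a + 9b - 3c + d = 177
  -8a + 4b - 2c + d = 54
  -a + b - c + d = 3
  d = -6
Solving the system yields a = -5, b = 6, c = 2, d = -6.
So h(x) = -5x³ + 6x² + 2x - 6.
The coefficient of x^2 is 6.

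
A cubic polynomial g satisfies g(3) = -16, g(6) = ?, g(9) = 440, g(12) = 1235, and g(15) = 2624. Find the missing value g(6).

77

The 4 known points determine the degree-3 polynomial uniquely.
Write g(n) = an^3 + bn^2 + cn + d. Substituting each data point gives a linear system:
  27a + 9b + 3c + d = -16
  729a + 81b + 9c + d = 440
  1728a + 144b + 12c + d = 1235
  3375a + 225b + 15c + d = 2624
Solving the system yields a = 1, b = -3, c = -5, d = -1.
So g(n) = n^3 - 3n^2 - 5n - 1.
Then g(6) = 77.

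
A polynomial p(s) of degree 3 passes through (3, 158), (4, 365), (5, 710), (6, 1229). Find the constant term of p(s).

5

Write p(s) = as^3 + bs^2 + cs + d. Substituting each data point gives a linear system:
  27a + 9b + 3c + d = 158
  64a + 16b + 4c + d = 365
  125a + 25b + 5c + d = 710
  216a + 36b + 6c + d = 1229
Solving the system yields a = 6, b = -3, c = 6, d = 5.
So p(s) = 6s^3 - 3s^2 + 6s + 5.
The constant term is 5.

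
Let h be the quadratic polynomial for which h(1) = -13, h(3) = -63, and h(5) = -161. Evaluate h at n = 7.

Write h(n) = an^2 + bn + c. Substituting each data point gives a linear system:
  a + b + c = -13
  9a + 3b + c = -63
  25a + 5b + c = -161
Solving the system yields a = -6, b = -1, c = -6.
So h(n) = -6n^2 - n - 6.
Then h(7) = -307.

-307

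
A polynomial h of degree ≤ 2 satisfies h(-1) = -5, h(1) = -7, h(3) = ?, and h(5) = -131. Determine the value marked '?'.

-49

On equispaced nodes a degree-2 polynomial has vanishing third forward difference, so
  - h(-1) + 3·h(1) - 3·h(3) + h(5) = 0.
Substituting the known values and solving for h(3):
  -3·h(3) = 147
  h(3) = -49.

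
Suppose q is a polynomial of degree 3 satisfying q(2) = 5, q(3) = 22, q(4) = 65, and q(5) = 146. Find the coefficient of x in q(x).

4

Write q(x) = ax^3 + bx^2 + cx + d. Substituting each data point gives a linear system:
  8a + 4b + 2c + d = 5
  27a + 9b + 3c + d = 22
  64a + 16b + 4c + d = 65
  125a + 25b + 5c + d = 146
Solving the system yields a = 2, b = -5, c = 4, d = 1.
So q(x) = 2x^3 - 5x^2 + 4x + 1.
The coefficient of x is 4.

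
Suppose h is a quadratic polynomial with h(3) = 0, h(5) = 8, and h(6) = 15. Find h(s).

h(s) = s^2 - 4s + 3

Write h(s) = as^2 + bs + c. Substituting each data point gives a linear system:
  9a + 3b + c = 0
  25a + 5b + c = 8
  36a + 6b + c = 15
Solving the system yields a = 1, b = -4, c = 3.
So h(s) = s^2 - 4s + 3.
Check: h(3) = 0. ✓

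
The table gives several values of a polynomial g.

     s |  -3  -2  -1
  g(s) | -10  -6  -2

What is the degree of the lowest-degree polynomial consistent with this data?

Forward differences of the values at s = -3, -2, -1:
  g  : -10  -6  -2
  Δ  : 4  4
  Δ^2: 0
The first differences are constant (4) and nonzero, while all higher differences vanish, so the minimal degree is 1.

1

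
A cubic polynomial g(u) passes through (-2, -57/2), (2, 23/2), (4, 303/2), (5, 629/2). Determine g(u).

g(u) = 3u^3 - 2u^2 - 2u - 1/2

Write g(u) = au^3 + bu^2 + cu + d. Substituting each data point gives a linear system:
  -8a + 4b - 2c + d = -57/2
  8a + 4b + 2c + d = 23/2
  64a + 16b + 4c + d = 303/2
  125a + 25b + 5c + d = 629/2
Solving the system yields a = 3, b = -2, c = -2, d = -1/2.
So g(u) = 3u^3 - 2u^2 - 2u - 1/2.
Check: g(2) = 23/2. ✓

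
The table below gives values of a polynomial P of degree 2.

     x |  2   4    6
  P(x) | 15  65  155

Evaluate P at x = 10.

455

Forward differences of the values at x = 2, 4, 6:
  P  : 15  65  155
  Δ  : 50  90
  Δ^2: 40
The second differences are constant, confirming degree 2.
Interpolating (Newton forward form) and evaluating at x = 10 gives P(10) = 455.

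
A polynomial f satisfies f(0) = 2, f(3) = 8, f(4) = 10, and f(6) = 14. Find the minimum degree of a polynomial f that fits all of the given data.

1

Divided differences on the nodes 0, 3, 4, 6:
  order 0: 2  8  10  14
  order 1: 2  2  2
  order 2: 0  0
  order 3: 0
The order-1 divided differences are all 2 (nonzero) and every higher order vanishes, so the data lies on a polynomial of degree exactly 1.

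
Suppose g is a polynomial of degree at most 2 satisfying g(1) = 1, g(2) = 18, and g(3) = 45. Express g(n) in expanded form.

Write g(n) = an^2 + bn + c. Substituting each data point gives a linear system:
  a + b + c = 1
  4a + 2b + c = 18
  9a + 3b + c = 45
Solving the system yields a = 5, b = 2, c = -6.
So g(n) = 5n² + 2n - 6.
Check: g(3) = 45. ✓

g(n) = 5n^2 + 2n - 6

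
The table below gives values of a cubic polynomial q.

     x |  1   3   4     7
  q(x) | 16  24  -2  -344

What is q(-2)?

Using the Lagrange interpolation formula with nodes 1, 3, 4, 7:
  L_0(x) = (x - 3)(x - 4)(x - 7) / -36
  L_1(x) = (x - 1)(x - 4)(x - 7) / 8
  L_2(x) = (x - 1)(x - 3)(x - 7) / -9
  L_3(x) = (x - 1)(x - 3)(x - 4) / 72
Then q(x) = 16·L_0(x) + 24·L_1(x) - 2·L_2(x) - 344·L_3(x).
Expanding and collecting terms gives q(x) = -2x^3 + 6x^2 + 6x + 6.
Evaluating at x = -2: q(-2) = 34.

34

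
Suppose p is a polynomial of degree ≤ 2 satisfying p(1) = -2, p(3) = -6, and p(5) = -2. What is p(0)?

Write p(x) = ax^2 + bx + c. Substituting each data point gives a linear system:
  a + b + c = -2
  9a + 3b + c = -6
  25a + 5b + c = -2
Solving the system yields a = 1, b = -6, c = 3.
So p(x) = x² - 6x + 3.
Then p(0) = 3.

3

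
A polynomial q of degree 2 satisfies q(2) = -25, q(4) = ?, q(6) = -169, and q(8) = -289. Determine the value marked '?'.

-81

The 3 known points determine the degree-2 polynomial uniquely.
Write q(n) = an^2 + bn + c. Substituting each data point gives a linear system:
  4a + 2b + c = -25
  36a + 6b + c = -169
  64a + 8b + c = -289
Solving the system yields a = -4, b = -4, c = -1.
So q(n) = -4n² - 4n - 1.
Then q(4) = -81.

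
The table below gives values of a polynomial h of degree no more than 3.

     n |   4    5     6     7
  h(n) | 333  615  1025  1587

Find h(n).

h(n) = 4n^3 + 4n^2 + 2n + 5

Using the Lagrange interpolation formula with nodes 4, 5, 6, 7:
  L_0(n) = (n - 5)(n - 6)(n - 7) / -6
  L_1(n) = (n - 4)(n - 6)(n - 7) / 2
  L_2(n) = (n - 4)(n - 5)(n - 7) / -2
  L_3(n) = (n - 4)(n - 5)(n - 6) / 6
Then h(n) = 333·L_0(n) + 615·L_1(n) + 1025·L_2(n) + 1587·L_3(n).
Expanding and collecting terms gives h(n) = 4n^3 + 4n^2 + 2n + 5.
Check: h(7) = 1587. ✓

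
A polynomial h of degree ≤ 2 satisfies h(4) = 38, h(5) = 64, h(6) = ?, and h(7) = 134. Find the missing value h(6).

96

The 3 known points determine the degree-2 polynomial uniquely.
Write h(t) = at^2 + bt + c. Substituting each data point gives a linear system:
  16a + 4b + c = 38
  25a + 5b + c = 64
  49a + 7b + c = 134
Solving the system yields a = 3, b = -1, c = -6.
So h(t) = 3t^2 - t - 6.
Then h(6) = 96.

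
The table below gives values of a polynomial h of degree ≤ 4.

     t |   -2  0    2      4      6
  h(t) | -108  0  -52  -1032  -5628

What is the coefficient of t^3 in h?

Write h(t) = at^4 + bt^3 + ct^2 + dt + e. Substituting each data point gives a linear system:
  16a - 8b + 4c - 2d + e = -108
  e = 0
  16a + 8b + 4c + 2d + e = -52
  256a + 64b + 16c + 4d + e = -1032
  1296a + 216b + 36c + 6d + e = -5628
Solving the system yields a = -5, b = 4, c = 0, d = -2, e = 0.
So h(t) = -5t⁴ + 4t³ - 2t.
The coefficient of t^3 is 4.

4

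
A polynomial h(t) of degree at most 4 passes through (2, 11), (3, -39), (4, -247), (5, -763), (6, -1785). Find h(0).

-3

Write h(t) = at^4 + bt^3 + ct^2 + dt + e. Substituting each data point gives a linear system:
  16a + 8b + 4c + 2d + e = 11
  81a + 27b + 9c + 3d + e = -39
  256a + 64b + 16c + 4d + e = -247
  625a + 125b + 25c + 5d + e = -763
  1296a + 216b + 36c + 6d + e = -1785
Solving the system yields a = -2, b = 3, c = 4, d = 3, e = -3.
So h(t) = -2t^4 + 3t^3 + 4t^2 + 3t - 3.
Then h(0) = -3.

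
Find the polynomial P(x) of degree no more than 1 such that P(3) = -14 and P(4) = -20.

Using the Lagrange interpolation formula with nodes 3, 4:
  L_0(x) = (x - 4) / -1
  L_1(x) = (x - 3) / 1
Then P(x) = -14·L_0(x) - 20·L_1(x).
Expanding and collecting terms gives P(x) = -6x + 4.
Check: P(4) = -20. ✓

P(x) = -6x + 4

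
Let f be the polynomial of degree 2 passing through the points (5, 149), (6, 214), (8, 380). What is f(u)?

f(u) = 6u^2 - u + 4

Using the Lagrange interpolation formula with nodes 5, 6, 8:
  L_0(u) = (u - 6)(u - 8) / 3
  L_1(u) = (u - 5)(u - 8) / -2
  L_2(u) = (u - 5)(u - 6) / 6
Then f(u) = 149·L_0(u) + 214·L_1(u) + 380·L_2(u).
Expanding and collecting terms gives f(u) = 6u^2 - u + 4.
Check: f(6) = 214. ✓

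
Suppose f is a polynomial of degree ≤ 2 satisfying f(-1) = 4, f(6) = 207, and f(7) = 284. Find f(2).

Write f(x) = ax^2 + bx + c. Substituting each data point gives a linear system:
  a - b + c = 4
  36a + 6b + c = 207
  49a + 7b + c = 284
Solving the system yields a = 6, b = -1, c = -3.
So f(x) = 6x^2 - x - 3.
Then f(2) = 19.

19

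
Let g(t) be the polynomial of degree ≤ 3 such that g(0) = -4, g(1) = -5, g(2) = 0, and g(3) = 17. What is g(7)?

325

Using the Lagrange interpolation formula with nodes 0, 1, 2, 3:
  L_0(t) = (t - 1)(t - 2)(t - 3) / -6
  L_1(t) = t(t - 2)(t - 3) / 2
  L_2(t) = t(t - 1)(t - 3) / -2
  L_3(t) = t(t - 1)(t - 2) / 6
Then g(t) = -4·L_0(t) - 5·L_1(t) + 0·L_2(t) + 17·L_3(t).
Expanding and collecting terms gives g(t) = t^3 - 2t - 4.
Evaluating at t = 7: g(7) = 325.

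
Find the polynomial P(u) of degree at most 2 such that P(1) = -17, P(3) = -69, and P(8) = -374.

P(u) = -5u^2 - 6u - 6

Using the Lagrange interpolation formula with nodes 1, 3, 8:
  L_0(u) = (u - 3)(u - 8) / 14
  L_1(u) = (u - 1)(u - 8) / -10
  L_2(u) = (u - 1)(u - 3) / 35
Then P(u) = -17·L_0(u) - 69·L_1(u) - 374·L_2(u).
Expanding and collecting terms gives P(u) = -5u² - 6u - 6.
Check: P(1) = -17. ✓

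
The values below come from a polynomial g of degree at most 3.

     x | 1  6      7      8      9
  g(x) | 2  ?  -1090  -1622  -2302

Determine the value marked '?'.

The 4 known points determine the degree-3 polynomial uniquely.
Write g(x) = ax^3 + bx^2 + cx + d. Substituting each data point gives a linear system:
  a + b + c + d = 2
  343a + 49b + 7c + d = -1090
  512a + 64b + 8c + d = -1622
  729a + 81b + 9c + d = -2302
Solving the system yields a = -3, b = -2, c = 5, d = 2.
So g(x) = -3x^3 - 2x^2 + 5x + 2.
Then g(6) = -688.

-688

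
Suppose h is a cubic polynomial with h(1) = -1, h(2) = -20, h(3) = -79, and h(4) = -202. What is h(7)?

Using the Lagrange interpolation formula with nodes 1, 2, 3, 4:
  L_0(n) = (n - 2)(n - 3)(n - 4) / -6
  L_1(n) = (n - 1)(n - 3)(n - 4) / 2
  L_2(n) = (n - 1)(n - 2)(n - 4) / -2
  L_3(n) = (n - 1)(n - 2)(n - 3) / 6
Then h(n) = -1·L_0(n) - 20·L_1(n) - 79·L_2(n) - 202·L_3(n).
Expanding and collecting terms gives h(n) = -4n^3 + 4n^2 - 3n + 2.
Evaluating at n = 7: h(7) = -1195.

-1195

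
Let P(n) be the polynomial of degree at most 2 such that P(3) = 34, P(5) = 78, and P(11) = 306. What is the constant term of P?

Write P(n) = an^2 + bn + c. Substituting each data point gives a linear system:
  9a + 3b + c = 34
  25a + 5b + c = 78
  121a + 11b + c = 306
Solving the system yields a = 2, b = 6, c = -2.
So P(n) = 2n² + 6n - 2.
The constant term is -2.

-2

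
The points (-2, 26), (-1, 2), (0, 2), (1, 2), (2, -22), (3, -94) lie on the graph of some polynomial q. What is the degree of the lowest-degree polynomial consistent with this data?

3

Forward differences of the values at u = -2, -1, 0, 1, 2, 3:
  q  : 26  2  2  2  -22  -94
  Δ  : -24  0  0  -24  -72
  Δ^2: 24  0  -24  -48
  Δ^3: -24  -24  -24
  Δ^4: 0  0
  Δ^5: 0
The third differences are constant (-24) and nonzero, while all higher differences vanish, so the minimal degree is 3.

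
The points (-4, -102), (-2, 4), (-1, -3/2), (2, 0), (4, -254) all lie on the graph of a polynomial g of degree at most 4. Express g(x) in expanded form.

Write g(x) = ax^4 + bx^3 + cx^2 + dx + e. Substituting each data point gives a linear system:
  256a - 64b + 16c - 4d + e = -102
  16a - 8b + 4c - 2d + e = 4
  a - b + c - d + e = -3/2
  16a + 8b + 4c + 2d + e = 0
  256a + 64b + 16c + 4d + e = -254
Solving the system yields a = -1, b = -3/2, c = 5, d = 5, e = -2.
So g(x) = -x⁴ - (3/2)x³ + 5x² + 5x - 2.
Check: g(-1) = -3/2. ✓

g(x) = -x^4 - (3/2)x^3 + 5x^2 + 5x - 2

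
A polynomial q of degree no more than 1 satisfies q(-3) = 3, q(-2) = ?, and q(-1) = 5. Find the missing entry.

4

The 2 known points determine the degree-1 polynomial uniquely.
Write q(t) = at + b. Substituting each data point gives a linear system:
  -3a + b = 3
  -a + b = 5
Solving the system yields a = 1, b = 6.
So q(t) = t + 6.
Then q(-2) = 4.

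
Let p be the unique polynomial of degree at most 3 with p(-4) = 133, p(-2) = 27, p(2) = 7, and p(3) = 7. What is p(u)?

Write p(u) = au^3 + bu^2 + cu + d. Substituting each data point gives a linear system:
  -64a + 16b - 4c + d = 133
  -8a + 4b - 2c + d = 27
  8a + 4b + 2c + d = 7
  27a + 9b + 3c + d = 7
Solving the system yields a = -1, b = 4, c = -1, d = 1.
So p(u) = -u^3 + 4u^2 - u + 1.
Check: p(2) = 7. ✓

p(u) = -u^3 + 4u^2 - u + 1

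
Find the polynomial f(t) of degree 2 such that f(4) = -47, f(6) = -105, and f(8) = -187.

Using the Lagrange interpolation formula with nodes 4, 6, 8:
  L_0(t) = (t - 6)(t - 8) / 8
  L_1(t) = (t - 4)(t - 8) / -4
  L_2(t) = (t - 4)(t - 6) / 8
Then f(t) = -47·L_0(t) - 105·L_1(t) - 187·L_2(t).
Expanding and collecting terms gives f(t) = -3t² + t - 3.
Check: f(6) = -105. ✓

f(t) = -3t^2 + t - 3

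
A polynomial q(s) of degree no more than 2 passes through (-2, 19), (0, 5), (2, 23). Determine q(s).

Using the Lagrange interpolation formula with nodes -2, 0, 2:
  L_0(s) = s(s - 2) / 8
  L_1(s) = (s + 2)(s - 2) / -4
  L_2(s) = (s + 2)s / 8
Then q(s) = 19·L_0(s) + 5·L_1(s) + 23·L_2(s).
Expanding and collecting terms gives q(s) = 4s² + s + 5.
Check: q(-2) = 19. ✓

q(s) = 4s^2 + s + 5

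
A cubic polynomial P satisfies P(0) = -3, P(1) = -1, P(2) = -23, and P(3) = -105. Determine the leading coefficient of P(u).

-6

Write P(u) = au^3 + bu^2 + cu + d. Substituting each data point gives a linear system:
  d = -3
  a + b + c + d = -1
  8a + 4b + 2c + d = -23
  27a + 9b + 3c + d = -105
Solving the system yields a = -6, b = 6, c = 2, d = -3.
So P(u) = -6u^3 + 6u^2 + 2u - 3.
The leading coefficient is -6.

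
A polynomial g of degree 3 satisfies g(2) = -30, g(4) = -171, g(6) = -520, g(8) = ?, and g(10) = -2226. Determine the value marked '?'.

On equispaced nodes a degree-3 polynomial has vanishing fourth forward difference, so
  g(2) - 4·g(4) + 6·g(6) - 4·g(8) + g(10) = 0.
Substituting the known values and solving for g(8):
  -4·g(8) = 4692
  g(8) = -1173.

-1173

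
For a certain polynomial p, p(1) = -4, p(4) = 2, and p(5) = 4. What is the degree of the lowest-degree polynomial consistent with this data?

Divided differences on the nodes 1, 4, 5:
  order 0: -4  2  4
  order 1: 2  2
  order 2: 0
The order-1 divided differences are all 2 (nonzero) and every higher order vanishes, so the data lies on a polynomial of degree exactly 1.

1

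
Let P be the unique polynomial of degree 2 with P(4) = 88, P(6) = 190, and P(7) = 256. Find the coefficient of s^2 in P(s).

5

Write P(s) = as^2 + bs + c. Substituting each data point gives a linear system:
  16a + 4b + c = 88
  36a + 6b + c = 190
  49a + 7b + c = 256
Solving the system yields a = 5, b = 1, c = 4.
So P(s) = 5s^2 + s + 4.
The leading coefficient is 5.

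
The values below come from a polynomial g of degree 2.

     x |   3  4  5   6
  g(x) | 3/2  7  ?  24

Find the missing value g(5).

The 3 known points determine the degree-2 polynomial uniquely.
Write g(x) = ax^2 + bx + c. Substituting each data point gives a linear system:
  9a + 3b + c = 3/2
  16a + 4b + c = 7
  36a + 6b + c = 24
Solving the system yields a = 1, b = -3/2, c = -3.
So g(x) = x² - (3/2)x - 3.
Then g(5) = 29/2.

29/2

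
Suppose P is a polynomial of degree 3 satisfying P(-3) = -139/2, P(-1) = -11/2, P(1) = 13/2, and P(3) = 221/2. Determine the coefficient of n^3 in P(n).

Write P(n) = an^3 + bn^2 + cn + d. Substituting each data point gives a linear system:
  -27a + 9b - 3c + d = -139/2
  -a + b - c + d = -11/2
  a + b + c + d = 13/2
  27a + 9b + 3c + d = 221/2
Solving the system yields a = 3, b = 5/2, c = 3, d = -2.
So P(n) = 3n^3 + (5/2)n^2 + 3n - 2.
The leading coefficient is 3.

3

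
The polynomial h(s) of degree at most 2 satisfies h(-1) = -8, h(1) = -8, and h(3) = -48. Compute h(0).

-3

Forward differences of the values at s = -1, 1, 3:
  h  : -8  -8  -48
  Δ  : 0  -40
  Δ^2: -40
The second differences are constant, confirming degree 2.
Interpolating (Newton forward form) and evaluating at s = 0 gives h(0) = -3.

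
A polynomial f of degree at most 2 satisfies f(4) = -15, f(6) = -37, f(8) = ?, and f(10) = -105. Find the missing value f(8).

-67

The 3 known points determine the degree-2 polynomial uniquely.
Write f(n) = an^2 + bn + c. Substituting each data point gives a linear system:
  16a + 4b + c = -15
  36a + 6b + c = -37
  100a + 10b + c = -105
Solving the system yields a = -1, b = -1, c = 5.
So f(n) = -n² - n + 5.
Then f(8) = -67.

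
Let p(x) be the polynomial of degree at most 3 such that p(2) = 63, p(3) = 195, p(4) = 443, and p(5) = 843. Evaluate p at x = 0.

Forward differences of the values at x = 2, 3, 4, 5:
  p  : 63  195  443  843
  Δ  : 132  248  400
  Δ^2: 116  152
  Δ^3: 36
The third differences are constant, confirming degree 3.
Interpolating (Newton forward form) and evaluating at x = 0 gives p(0) = 3.

3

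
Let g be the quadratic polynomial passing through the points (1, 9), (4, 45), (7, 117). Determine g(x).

g(x) = 2x^2 + 2x + 5

Write g(x) = ax^2 + bx + c. Substituting each data point gives a linear system:
  a + b + c = 9
  16a + 4b + c = 45
  49a + 7b + c = 117
Solving the system yields a = 2, b = 2, c = 5.
So g(x) = 2x² + 2x + 5.
Check: g(7) = 117. ✓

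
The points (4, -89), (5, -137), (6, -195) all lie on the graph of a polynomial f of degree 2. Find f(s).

f(s) = -5s^2 - 3s + 3

Using the Lagrange interpolation formula with nodes 4, 5, 6:
  L_0(s) = (s - 5)(s - 6) / 2
  L_1(s) = (s - 4)(s - 6) / -1
  L_2(s) = (s - 4)(s - 5) / 2
Then f(s) = -89·L_0(s) - 137·L_1(s) - 195·L_2(s).
Expanding and collecting terms gives f(s) = -5s² - 3s + 3.
Check: f(4) = -89. ✓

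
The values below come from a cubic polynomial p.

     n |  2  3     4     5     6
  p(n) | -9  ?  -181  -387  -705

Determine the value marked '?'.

On equispaced nodes a degree-3 polynomial has vanishing fourth forward difference, so
  p(2) - 4·p(3) + 6·p(4) - 4·p(5) + p(6) = 0.
Substituting the known values and solving for p(3):
  -4·p(3) = 252
  p(3) = -63.

-63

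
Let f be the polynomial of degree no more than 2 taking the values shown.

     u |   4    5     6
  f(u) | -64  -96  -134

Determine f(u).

f(u) = -3u^2 - 5u + 4

Write f(u) = au^2 + bu + c. Substituting each data point gives a linear system:
  16a + 4b + c = -64
  25a + 5b + c = -96
  36a + 6b + c = -134
Solving the system yields a = -3, b = -5, c = 4.
So f(u) = -3u^2 - 5u + 4.
Check: f(4) = -64. ✓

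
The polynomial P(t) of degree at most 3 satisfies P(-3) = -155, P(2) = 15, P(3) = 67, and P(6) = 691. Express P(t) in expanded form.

P(t) = 4t^3 - 5t^2 + t + 1

Write P(t) = at^3 + bt^2 + ct + d. Substituting each data point gives a linear system:
  -27a + 9b - 3c + d = -155
  8a + 4b + 2c + d = 15
  27a + 9b + 3c + d = 67
  216a + 36b + 6c + d = 691
Solving the system yields a = 4, b = -5, c = 1, d = 1.
So P(t) = 4t³ - 5t² + t + 1.
Check: P(2) = 15. ✓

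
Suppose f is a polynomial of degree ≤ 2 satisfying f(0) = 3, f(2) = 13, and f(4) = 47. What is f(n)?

f(n) = 3n^2 - n + 3

Using the Lagrange interpolation formula with nodes 0, 2, 4:
  L_0(n) = (n - 2)(n - 4) / 8
  L_1(n) = n(n - 4) / -4
  L_2(n) = n(n - 2) / 8
Then f(n) = 3·L_0(n) + 13·L_1(n) + 47·L_2(n).
Expanding and collecting terms gives f(n) = 3n^2 - n + 3.
Check: f(2) = 13. ✓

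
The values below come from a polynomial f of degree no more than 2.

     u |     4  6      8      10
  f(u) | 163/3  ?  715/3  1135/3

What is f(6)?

On equispaced nodes a degree-2 polynomial has vanishing third forward difference, so
  - f(4) + 3·f(6) - 3·f(8) + f(10) = 0.
Substituting the known values and solving for f(6):
  3·f(6) = 391
  f(6) = 391/3.

391/3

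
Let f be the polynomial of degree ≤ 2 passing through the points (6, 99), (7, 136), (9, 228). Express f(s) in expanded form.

Write f(s) = as^2 + bs + c. Substituting each data point gives a linear system:
  36a + 6b + c = 99
  49a + 7b + c = 136
  81a + 9b + c = 228
Solving the system yields a = 3, b = -2, c = 3.
So f(s) = 3s^2 - 2s + 3.
Check: f(7) = 136. ✓

f(s) = 3s^2 - 2s + 3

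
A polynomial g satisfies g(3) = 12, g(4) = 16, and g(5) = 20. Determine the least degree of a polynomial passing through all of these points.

Forward differences of the values at t = 3, 4, 5:
  g  : 12  16  20
  Δ  : 4  4
  Δ^2: 0
The first differences are constant (4) and nonzero, while all higher differences vanish, so the minimal degree is 1.

1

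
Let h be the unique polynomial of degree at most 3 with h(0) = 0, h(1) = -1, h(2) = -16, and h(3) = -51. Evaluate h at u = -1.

Write h(u) = au^3 + bu^2 + cu + d. Substituting each data point gives a linear system:
  d = 0
  a + b + c + d = -1
  8a + 4b + 2c + d = -16
  27a + 9b + 3c + d = -51
Solving the system yields a = -1, b = -4, c = 4, d = 0.
So h(u) = -u³ - 4u² + 4u.
Then h(-1) = -7.

-7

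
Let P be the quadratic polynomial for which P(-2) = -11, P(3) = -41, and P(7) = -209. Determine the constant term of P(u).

Write P(u) = au^2 + bu + c. Substituting each data point gives a linear system:
  4a - 2b + c = -11
  9a + 3b + c = -41
  49a + 7b + c = -209
Solving the system yields a = -4, b = -2, c = 1.
So P(u) = -4u^2 - 2u + 1.
The constant term is 1.

1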